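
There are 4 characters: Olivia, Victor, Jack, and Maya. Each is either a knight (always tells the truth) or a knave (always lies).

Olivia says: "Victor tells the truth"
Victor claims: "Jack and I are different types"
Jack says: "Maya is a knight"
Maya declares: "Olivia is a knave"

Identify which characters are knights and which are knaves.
Olivia is a knight.
Victor is a knight.
Jack is a knave.
Maya is a knave.

Verification:
- Olivia (knight) says "Victor tells the truth" - this is TRUE because Victor is a knight.
- Victor (knight) says "Jack and I are different types" - this is TRUE because Victor is a knight and Jack is a knave.
- Jack (knave) says "Maya is a knight" - this is FALSE (a lie) because Maya is a knave.
- Maya (knave) says "Olivia is a knave" - this is FALSE (a lie) because Olivia is a knight.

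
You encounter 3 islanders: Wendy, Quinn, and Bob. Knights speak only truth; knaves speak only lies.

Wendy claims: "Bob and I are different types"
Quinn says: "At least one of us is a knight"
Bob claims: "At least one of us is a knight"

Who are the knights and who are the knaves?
Wendy is a knave.
Quinn is a knave.
Bob is a knave.

Verification:
- Wendy (knave) says "Bob and I are different types" - this is FALSE (a lie) because Wendy is a knave and Bob is a knave.
- Quinn (knave) says "At least one of us is a knight" - this is FALSE (a lie) because no one is a knight.
- Bob (knave) says "At least one of us is a knight" - this is FALSE (a lie) because no one is a knight.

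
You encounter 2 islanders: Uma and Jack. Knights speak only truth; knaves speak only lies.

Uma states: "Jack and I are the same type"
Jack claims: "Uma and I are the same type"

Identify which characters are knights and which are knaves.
Uma is a knight.
Jack is a knight.

Verification:
- Uma (knight) says "Jack and I are the same type" - this is TRUE because Uma is a knight and Jack is a knight.
- Jack (knight) says "Uma and I are the same type" - this is TRUE because Jack is a knight and Uma is a knight.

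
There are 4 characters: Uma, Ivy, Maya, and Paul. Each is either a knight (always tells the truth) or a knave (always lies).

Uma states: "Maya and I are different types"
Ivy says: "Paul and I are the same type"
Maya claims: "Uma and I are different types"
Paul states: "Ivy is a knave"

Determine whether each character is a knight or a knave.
Uma is a knave.
Ivy is a knave.
Maya is a knave.
Paul is a knight.

Verification:
- Uma (knave) says "Maya and I are different types" - this is FALSE (a lie) because Uma is a knave and Maya is a knave.
- Ivy (knave) says "Paul and I are the same type" - this is FALSE (a lie) because Ivy is a knave and Paul is a knight.
- Maya (knave) says "Uma and I are different types" - this is FALSE (a lie) because Maya is a knave and Uma is a knave.
- Paul (knight) says "Ivy is a knave" - this is TRUE because Ivy is a knave.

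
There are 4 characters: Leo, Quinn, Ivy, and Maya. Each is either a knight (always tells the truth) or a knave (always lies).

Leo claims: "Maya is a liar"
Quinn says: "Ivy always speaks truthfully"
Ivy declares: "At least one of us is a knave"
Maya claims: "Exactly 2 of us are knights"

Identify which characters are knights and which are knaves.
Leo is a knight.
Quinn is a knight.
Ivy is a knight.
Maya is a knave.

Verification:
- Leo (knight) says "Maya is a liar" - this is TRUE because Maya is a knave.
- Quinn (knight) says "Ivy always speaks truthfully" - this is TRUE because Ivy is a knight.
- Ivy (knight) says "At least one of us is a knave" - this is TRUE because Maya is a knave.
- Maya (knave) says "Exactly 2 of us are knights" - this is FALSE (a lie) because there are 3 knights.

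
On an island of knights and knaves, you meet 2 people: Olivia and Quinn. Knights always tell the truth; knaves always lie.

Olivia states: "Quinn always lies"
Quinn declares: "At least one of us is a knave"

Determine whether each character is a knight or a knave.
Olivia is a knave.
Quinn is a knight.

Verification:
- Olivia (knave) says "Quinn always lies" - this is FALSE (a lie) because Quinn is a knight.
- Quinn (knight) says "At least one of us is a knave" - this is TRUE because Olivia is a knave.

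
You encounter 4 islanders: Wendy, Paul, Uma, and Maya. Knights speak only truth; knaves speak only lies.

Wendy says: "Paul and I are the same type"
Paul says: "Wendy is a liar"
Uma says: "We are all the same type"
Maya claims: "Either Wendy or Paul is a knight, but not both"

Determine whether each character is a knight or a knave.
Wendy is a knave.
Paul is a knight.
Uma is a knave.
Maya is a knight.

Verification:
- Wendy (knave) says "Paul and I are the same type" - this is FALSE (a lie) because Wendy is a knave and Paul is a knight.
- Paul (knight) says "Wendy is a liar" - this is TRUE because Wendy is a knave.
- Uma (knave) says "We are all the same type" - this is FALSE (a lie) because Paul and Maya are knights and Wendy and Uma are knaves.
- Maya (knight) says "Either Wendy or Paul is a knight, but not both" - this is TRUE because Wendy is a knave and Paul is a knight.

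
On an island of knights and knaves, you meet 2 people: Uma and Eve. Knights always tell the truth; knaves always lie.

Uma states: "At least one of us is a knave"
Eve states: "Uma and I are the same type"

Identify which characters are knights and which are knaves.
Uma is a knight.
Eve is a knave.

Verification:
- Uma (knight) says "At least one of us is a knave" - this is TRUE because Eve is a knave.
- Eve (knave) says "Uma and I are the same type" - this is FALSE (a lie) because Eve is a knave and Uma is a knight.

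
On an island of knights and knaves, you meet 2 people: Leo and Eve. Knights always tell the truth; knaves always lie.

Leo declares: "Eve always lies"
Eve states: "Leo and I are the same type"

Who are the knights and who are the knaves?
Leo is a knight.
Eve is a knave.

Verification:
- Leo (knight) says "Eve always lies" - this is TRUE because Eve is a knave.
- Eve (knave) says "Leo and I are the same type" - this is FALSE (a lie) because Eve is a knave and Leo is a knight.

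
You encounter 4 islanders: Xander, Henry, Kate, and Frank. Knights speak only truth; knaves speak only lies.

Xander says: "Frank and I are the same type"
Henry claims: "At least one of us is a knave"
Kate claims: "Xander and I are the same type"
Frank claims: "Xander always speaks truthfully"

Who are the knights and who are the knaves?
Xander is a knight.
Henry is a knight.
Kate is a knave.
Frank is a knight.

Verification:
- Xander (knight) says "Frank and I are the same type" - this is TRUE because Xander is a knight and Frank is a knight.
- Henry (knight) says "At least one of us is a knave" - this is TRUE because Kate is a knave.
- Kate (knave) says "Xander and I are the same type" - this is FALSE (a lie) because Kate is a knave and Xander is a knight.
- Frank (knight) says "Xander always speaks truthfully" - this is TRUE because Xander is a knight.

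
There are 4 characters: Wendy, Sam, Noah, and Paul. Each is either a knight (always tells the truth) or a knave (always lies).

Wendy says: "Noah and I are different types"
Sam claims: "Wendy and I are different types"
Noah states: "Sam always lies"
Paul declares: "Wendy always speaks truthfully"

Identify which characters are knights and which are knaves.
Wendy is a knave.
Sam is a knight.
Noah is a knave.
Paul is a knave.

Verification:
- Wendy (knave) says "Noah and I are different types" - this is FALSE (a lie) because Wendy is a knave and Noah is a knave.
- Sam (knight) says "Wendy and I are different types" - this is TRUE because Sam is a knight and Wendy is a knave.
- Noah (knave) says "Sam always lies" - this is FALSE (a lie) because Sam is a knight.
- Paul (knave) says "Wendy always speaks truthfully" - this is FALSE (a lie) because Wendy is a knave.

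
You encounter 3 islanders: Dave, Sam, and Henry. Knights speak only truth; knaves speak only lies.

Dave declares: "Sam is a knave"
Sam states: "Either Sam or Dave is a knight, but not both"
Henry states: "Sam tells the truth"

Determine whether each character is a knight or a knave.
Dave is a knave.
Sam is a knight.
Henry is a knight.

Verification:
- Dave (knave) says "Sam is a knave" - this is FALSE (a lie) because Sam is a knight.
- Sam (knight) says "Either Sam or Dave is a knight, but not both" - this is TRUE because Sam is a knight and Dave is a knave.
- Henry (knight) says "Sam tells the truth" - this is TRUE because Sam is a knight.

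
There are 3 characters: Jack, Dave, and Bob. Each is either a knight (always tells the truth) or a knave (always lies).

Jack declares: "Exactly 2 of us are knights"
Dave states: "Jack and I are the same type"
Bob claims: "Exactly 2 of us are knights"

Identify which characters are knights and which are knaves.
Jack is a knight.
Dave is a knave.
Bob is a knight.

Verification:
- Jack (knight) says "Exactly 2 of us are knights" - this is TRUE because there are 2 knights.
- Dave (knave) says "Jack and I are the same type" - this is FALSE (a lie) because Dave is a knave and Jack is a knight.
- Bob (knight) says "Exactly 2 of us are knights" - this is TRUE because there are 2 knights.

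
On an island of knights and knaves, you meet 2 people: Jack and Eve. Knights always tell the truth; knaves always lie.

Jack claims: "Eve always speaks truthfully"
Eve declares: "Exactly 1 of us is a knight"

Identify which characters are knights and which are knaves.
Jack is a knave.
Eve is a knave.

Verification:
- Jack (knave) says "Eve always speaks truthfully" - this is FALSE (a lie) because Eve is a knave.
- Eve (knave) says "Exactly 1 of us is a knight" - this is FALSE (a lie) because there are 0 knights.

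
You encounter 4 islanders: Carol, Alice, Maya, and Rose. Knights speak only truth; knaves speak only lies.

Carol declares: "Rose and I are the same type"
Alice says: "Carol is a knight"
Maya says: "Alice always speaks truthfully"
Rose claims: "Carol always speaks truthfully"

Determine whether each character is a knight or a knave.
Carol is a knight.
Alice is a knight.
Maya is a knight.
Rose is a knight.

Verification:
- Carol (knight) says "Rose and I are the same type" - this is TRUE because Carol is a knight and Rose is a knight.
- Alice (knight) says "Carol is a knight" - this is TRUE because Carol is a knight.
- Maya (knight) says "Alice always speaks truthfully" - this is TRUE because Alice is a knight.
- Rose (knight) says "Carol always speaks truthfully" - this is TRUE because Carol is a knight.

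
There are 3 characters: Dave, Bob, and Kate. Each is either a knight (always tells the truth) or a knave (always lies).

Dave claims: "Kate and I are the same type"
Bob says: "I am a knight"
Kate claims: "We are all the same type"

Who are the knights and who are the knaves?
Dave is a knight.
Bob is a knight.
Kate is a knight.

Verification:
- Dave (knight) says "Kate and I are the same type" - this is TRUE because Dave is a knight and Kate is a knight.
- Bob (knight) says "I am a knight" - this is TRUE because Bob is a knight.
- Kate (knight) says "We are all the same type" - this is TRUE because Dave, Bob, and Kate are knights.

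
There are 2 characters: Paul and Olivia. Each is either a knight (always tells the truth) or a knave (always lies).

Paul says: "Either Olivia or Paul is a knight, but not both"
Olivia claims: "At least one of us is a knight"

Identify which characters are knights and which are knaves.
Paul is a knave.
Olivia is a knave.

Verification:
- Paul (knave) says "Either Olivia or Paul is a knight, but not both" - this is FALSE (a lie) because Olivia is a knave and Paul is a knave.
- Olivia (knave) says "At least one of us is a knight" - this is FALSE (a lie) because no one is a knight.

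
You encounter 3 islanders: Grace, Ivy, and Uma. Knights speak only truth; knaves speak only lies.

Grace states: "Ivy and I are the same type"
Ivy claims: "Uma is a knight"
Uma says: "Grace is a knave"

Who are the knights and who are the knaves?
Grace is a knave.
Ivy is a knight.
Uma is a knight.

Verification:
- Grace (knave) says "Ivy and I are the same type" - this is FALSE (a lie) because Grace is a knave and Ivy is a knight.
- Ivy (knight) says "Uma is a knight" - this is TRUE because Uma is a knight.
- Uma (knight) says "Grace is a knave" - this is TRUE because Grace is a knave.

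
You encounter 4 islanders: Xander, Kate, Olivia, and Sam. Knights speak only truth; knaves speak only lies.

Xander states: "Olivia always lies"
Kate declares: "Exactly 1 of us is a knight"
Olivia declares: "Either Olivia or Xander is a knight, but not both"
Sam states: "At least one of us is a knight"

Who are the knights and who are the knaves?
Xander is a knave.
Kate is a knave.
Olivia is a knight.
Sam is a knight.

Verification:
- Xander (knave) says "Olivia always lies" - this is FALSE (a lie) because Olivia is a knight.
- Kate (knave) says "Exactly 1 of us is a knight" - this is FALSE (a lie) because there are 2 knights.
- Olivia (knight) says "Either Olivia or Xander is a knight, but not both" - this is TRUE because Olivia is a knight and Xander is a knave.
- Sam (knight) says "At least one of us is a knight" - this is TRUE because Olivia and Sam are knights.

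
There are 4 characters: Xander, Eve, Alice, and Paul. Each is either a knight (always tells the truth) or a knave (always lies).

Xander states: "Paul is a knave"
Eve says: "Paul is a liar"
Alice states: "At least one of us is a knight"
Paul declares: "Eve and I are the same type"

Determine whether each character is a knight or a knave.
Xander is a knight.
Eve is a knight.
Alice is a knight.
Paul is a knave.

Verification:
- Xander (knight) says "Paul is a knave" - this is TRUE because Paul is a knave.
- Eve (knight) says "Paul is a liar" - this is TRUE because Paul is a knave.
- Alice (knight) says "At least one of us is a knight" - this is TRUE because Xander, Eve, and Alice are knights.
- Paul (knave) says "Eve and I are the same type" - this is FALSE (a lie) because Paul is a knave and Eve is a knight.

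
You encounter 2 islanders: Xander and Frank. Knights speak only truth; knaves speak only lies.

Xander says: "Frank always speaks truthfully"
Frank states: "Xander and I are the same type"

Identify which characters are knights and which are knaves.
Xander is a knight.
Frank is a knight.

Verification:
- Xander (knight) says "Frank always speaks truthfully" - this is TRUE because Frank is a knight.
- Frank (knight) says "Xander and I are the same type" - this is TRUE because Frank is a knight and Xander is a knight.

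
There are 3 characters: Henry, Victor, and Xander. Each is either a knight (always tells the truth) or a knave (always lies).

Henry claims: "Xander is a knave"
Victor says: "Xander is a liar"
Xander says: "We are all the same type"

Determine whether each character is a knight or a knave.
Henry is a knight.
Victor is a knight.
Xander is a knave.

Verification:
- Henry (knight) says "Xander is a knave" - this is TRUE because Xander is a knave.
- Victor (knight) says "Xander is a liar" - this is TRUE because Xander is a knave.
- Xander (knave) says "We are all the same type" - this is FALSE (a lie) because Henry and Victor are knights and Xander is a knave.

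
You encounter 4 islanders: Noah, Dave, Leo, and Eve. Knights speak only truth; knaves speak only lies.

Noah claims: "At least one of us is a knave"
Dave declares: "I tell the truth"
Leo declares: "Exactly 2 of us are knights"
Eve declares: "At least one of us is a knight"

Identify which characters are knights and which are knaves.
Noah is a knight.
Dave is a knight.
Leo is a knave.
Eve is a knight.

Verification:
- Noah (knight) says "At least one of us is a knave" - this is TRUE because Leo is a knave.
- Dave (knight) says "I tell the truth" - this is TRUE because Dave is a knight.
- Leo (knave) says "Exactly 2 of us are knights" - this is FALSE (a lie) because there are 3 knights.
- Eve (knight) says "At least one of us is a knight" - this is TRUE because Noah, Dave, and Eve are knights.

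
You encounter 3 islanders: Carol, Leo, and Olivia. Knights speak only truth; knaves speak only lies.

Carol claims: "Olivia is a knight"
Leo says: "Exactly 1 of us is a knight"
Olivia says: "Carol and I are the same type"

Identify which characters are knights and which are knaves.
Carol is a knight.
Leo is a knave.
Olivia is a knight.

Verification:
- Carol (knight) says "Olivia is a knight" - this is TRUE because Olivia is a knight.
- Leo (knave) says "Exactly 1 of us is a knight" - this is FALSE (a lie) because there are 2 knights.
- Olivia (knight) says "Carol and I are the same type" - this is TRUE because Olivia is a knight and Carol is a knight.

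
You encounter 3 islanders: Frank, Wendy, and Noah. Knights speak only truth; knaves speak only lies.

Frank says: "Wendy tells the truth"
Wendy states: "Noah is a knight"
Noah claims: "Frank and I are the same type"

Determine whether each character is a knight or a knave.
Frank is a knight.
Wendy is a knight.
Noah is a knight.

Verification:
- Frank (knight) says "Wendy tells the truth" - this is TRUE because Wendy is a knight.
- Wendy (knight) says "Noah is a knight" - this is TRUE because Noah is a knight.
- Noah (knight) says "Frank and I are the same type" - this is TRUE because Noah is a knight and Frank is a knight.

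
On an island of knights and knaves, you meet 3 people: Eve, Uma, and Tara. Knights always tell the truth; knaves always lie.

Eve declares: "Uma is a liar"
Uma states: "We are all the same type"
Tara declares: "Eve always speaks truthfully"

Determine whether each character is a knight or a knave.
Eve is a knight.
Uma is a knave.
Tara is a knight.

Verification:
- Eve (knight) says "Uma is a liar" - this is TRUE because Uma is a knave.
- Uma (knave) says "We are all the same type" - this is FALSE (a lie) because Eve and Tara are knights and Uma is a knave.
- Tara (knight) says "Eve always speaks truthfully" - this is TRUE because Eve is a knight.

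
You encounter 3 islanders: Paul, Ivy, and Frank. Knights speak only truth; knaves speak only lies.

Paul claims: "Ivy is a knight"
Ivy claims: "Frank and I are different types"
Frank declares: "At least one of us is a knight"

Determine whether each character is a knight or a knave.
Paul is a knave.
Ivy is a knave.
Frank is a knave.

Verification:
- Paul (knave) says "Ivy is a knight" - this is FALSE (a lie) because Ivy is a knave.
- Ivy (knave) says "Frank and I are different types" - this is FALSE (a lie) because Ivy is a knave and Frank is a knave.
- Frank (knave) says "At least one of us is a knight" - this is FALSE (a lie) because no one is a knight.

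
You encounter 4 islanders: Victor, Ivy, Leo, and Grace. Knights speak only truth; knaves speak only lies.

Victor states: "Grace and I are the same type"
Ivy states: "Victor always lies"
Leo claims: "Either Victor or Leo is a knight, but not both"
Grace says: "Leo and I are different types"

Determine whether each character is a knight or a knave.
Victor is a knave.
Ivy is a knight.
Leo is a knave.
Grace is a knight.

Verification:
- Victor (knave) says "Grace and I are the same type" - this is FALSE (a lie) because Victor is a knave and Grace is a knight.
- Ivy (knight) says "Victor always lies" - this is TRUE because Victor is a knave.
- Leo (knave) says "Either Victor or Leo is a knight, but not both" - this is FALSE (a lie) because Victor is a knave and Leo is a knave.
- Grace (knight) says "Leo and I are different types" - this is TRUE because Grace is a knight and Leo is a knave.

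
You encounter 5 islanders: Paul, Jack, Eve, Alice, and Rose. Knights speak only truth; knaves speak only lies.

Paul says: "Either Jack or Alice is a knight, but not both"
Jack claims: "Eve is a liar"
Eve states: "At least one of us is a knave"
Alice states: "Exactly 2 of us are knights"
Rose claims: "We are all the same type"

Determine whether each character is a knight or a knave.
Paul is a knave.
Jack is a knave.
Eve is a knight.
Alice is a knave.
Rose is a knave.

Verification:
- Paul (knave) says "Either Jack or Alice is a knight, but not both" - this is FALSE (a lie) because Jack is a knave and Alice is a knave.
- Jack (knave) says "Eve is a liar" - this is FALSE (a lie) because Eve is a knight.
- Eve (knight) says "At least one of us is a knave" - this is TRUE because Paul, Jack, Alice, and Rose are knaves.
- Alice (knave) says "Exactly 2 of us are knights" - this is FALSE (a lie) because there are 1 knights.
- Rose (knave) says "We are all the same type" - this is FALSE (a lie) because Eve is a knight and Paul, Jack, Alice, and Rose are knaves.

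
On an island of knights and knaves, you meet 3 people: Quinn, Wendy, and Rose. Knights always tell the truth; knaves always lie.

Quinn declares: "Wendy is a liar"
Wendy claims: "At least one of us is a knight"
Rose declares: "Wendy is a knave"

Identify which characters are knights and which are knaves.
Quinn is a knave.
Wendy is a knight.
Rose is a knave.

Verification:
- Quinn (knave) says "Wendy is a liar" - this is FALSE (a lie) because Wendy is a knight.
- Wendy (knight) says "At least one of us is a knight" - this is TRUE because Wendy is a knight.
- Rose (knave) says "Wendy is a knave" - this is FALSE (a lie) because Wendy is a knight.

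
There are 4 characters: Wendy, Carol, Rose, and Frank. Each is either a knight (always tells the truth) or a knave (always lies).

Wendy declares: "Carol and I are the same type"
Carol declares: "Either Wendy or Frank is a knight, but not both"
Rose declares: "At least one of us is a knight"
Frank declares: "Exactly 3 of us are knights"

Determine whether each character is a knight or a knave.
Wendy is a knave.
Carol is a knight.
Rose is a knight.
Frank is a knight.

Verification:
- Wendy (knave) says "Carol and I are the same type" - this is FALSE (a lie) because Wendy is a knave and Carol is a knight.
- Carol (knight) says "Either Wendy or Frank is a knight, but not both" - this is TRUE because Wendy is a knave and Frank is a knight.
- Rose (knight) says "At least one of us is a knight" - this is TRUE because Carol, Rose, and Frank are knights.
- Frank (knight) says "Exactly 3 of us are knights" - this is TRUE because there are 3 knights.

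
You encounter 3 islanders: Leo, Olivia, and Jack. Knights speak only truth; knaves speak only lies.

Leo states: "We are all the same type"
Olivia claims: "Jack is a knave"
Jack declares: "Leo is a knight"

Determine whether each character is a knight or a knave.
Leo is a knave.
Olivia is a knight.
Jack is a knave.

Verification:
- Leo (knave) says "We are all the same type" - this is FALSE (a lie) because Olivia is a knight and Leo and Jack are knaves.
- Olivia (knight) says "Jack is a knave" - this is TRUE because Jack is a knave.
- Jack (knave) says "Leo is a knight" - this is FALSE (a lie) because Leo is a knave.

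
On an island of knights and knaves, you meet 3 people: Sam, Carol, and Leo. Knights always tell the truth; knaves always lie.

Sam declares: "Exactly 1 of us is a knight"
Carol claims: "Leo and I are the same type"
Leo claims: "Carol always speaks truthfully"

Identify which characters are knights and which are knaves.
Sam is a knave.
Carol is a knight.
Leo is a knight.

Verification:
- Sam (knave) says "Exactly 1 of us is a knight" - this is FALSE (a lie) because there are 2 knights.
- Carol (knight) says "Leo and I are the same type" - this is TRUE because Carol is a knight and Leo is a knight.
- Leo (knight) says "Carol always speaks truthfully" - this is TRUE because Carol is a knight.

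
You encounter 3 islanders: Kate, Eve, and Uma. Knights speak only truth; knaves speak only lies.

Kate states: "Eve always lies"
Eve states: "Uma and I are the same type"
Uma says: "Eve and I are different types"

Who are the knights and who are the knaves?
Kate is a knight.
Eve is a knave.
Uma is a knight.

Verification:
- Kate (knight) says "Eve always lies" - this is TRUE because Eve is a knave.
- Eve (knave) says "Uma and I are the same type" - this is FALSE (a lie) because Eve is a knave and Uma is a knight.
- Uma (knight) says "Eve and I are different types" - this is TRUE because Uma is a knight and Eve is a knave.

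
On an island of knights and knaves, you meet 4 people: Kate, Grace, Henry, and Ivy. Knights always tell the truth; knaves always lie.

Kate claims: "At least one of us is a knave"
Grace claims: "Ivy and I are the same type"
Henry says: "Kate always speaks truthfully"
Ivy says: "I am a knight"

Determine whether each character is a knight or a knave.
Kate is a knight.
Grace is a knave.
Henry is a knight.
Ivy is a knight.

Verification:
- Kate (knight) says "At least one of us is a knave" - this is TRUE because Grace is a knave.
- Grace (knave) says "Ivy and I are the same type" - this is FALSE (a lie) because Grace is a knave and Ivy is a knight.
- Henry (knight) says "Kate always speaks truthfully" - this is TRUE because Kate is a knight.
- Ivy (knight) says "I am a knight" - this is TRUE because Ivy is a knight.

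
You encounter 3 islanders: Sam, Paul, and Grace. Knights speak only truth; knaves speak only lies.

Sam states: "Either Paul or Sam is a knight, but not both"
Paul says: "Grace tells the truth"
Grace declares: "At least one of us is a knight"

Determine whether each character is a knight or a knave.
Sam is a knave.
Paul is a knave.
Grace is a knave.

Verification:
- Sam (knave) says "Either Paul or Sam is a knight, but not both" - this is FALSE (a lie) because Paul is a knave and Sam is a knave.
- Paul (knave) says "Grace tells the truth" - this is FALSE (a lie) because Grace is a knave.
- Grace (knave) says "At least one of us is a knight" - this is FALSE (a lie) because no one is a knight.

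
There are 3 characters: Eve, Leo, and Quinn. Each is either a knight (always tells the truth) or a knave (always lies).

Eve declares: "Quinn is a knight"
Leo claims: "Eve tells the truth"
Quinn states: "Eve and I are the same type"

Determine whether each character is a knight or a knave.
Eve is a knight.
Leo is a knight.
Quinn is a knight.

Verification:
- Eve (knight) says "Quinn is a knight" - this is TRUE because Quinn is a knight.
- Leo (knight) says "Eve tells the truth" - this is TRUE because Eve is a knight.
- Quinn (knight) says "Eve and I are the same type" - this is TRUE because Quinn is a knight and Eve is a knight.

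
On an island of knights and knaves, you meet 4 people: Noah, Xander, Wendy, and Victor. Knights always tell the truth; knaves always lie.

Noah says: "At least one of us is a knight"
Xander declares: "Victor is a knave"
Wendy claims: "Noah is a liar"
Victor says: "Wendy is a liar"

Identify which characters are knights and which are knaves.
Noah is a knight.
Xander is a knave.
Wendy is a knave.
Victor is a knight.

Verification:
- Noah (knight) says "At least one of us is a knight" - this is TRUE because Noah and Victor are knights.
- Xander (knave) says "Victor is a knave" - this is FALSE (a lie) because Victor is a knight.
- Wendy (knave) says "Noah is a liar" - this is FALSE (a lie) because Noah is a knight.
- Victor (knight) says "Wendy is a liar" - this is TRUE because Wendy is a knave.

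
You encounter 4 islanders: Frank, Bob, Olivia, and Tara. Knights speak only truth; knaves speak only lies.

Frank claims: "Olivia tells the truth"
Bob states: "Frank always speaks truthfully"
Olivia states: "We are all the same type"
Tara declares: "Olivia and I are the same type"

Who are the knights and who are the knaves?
Frank is a knight.
Bob is a knight.
Olivia is a knight.
Tara is a knight.

Verification:
- Frank (knight) says "Olivia tells the truth" - this is TRUE because Olivia is a knight.
- Bob (knight) says "Frank always speaks truthfully" - this is TRUE because Frank is a knight.
- Olivia (knight) says "We are all the same type" - this is TRUE because Frank, Bob, Olivia, and Tara are knights.
- Tara (knight) says "Olivia and I are the same type" - this is TRUE because Tara is a knight and Olivia is a knight.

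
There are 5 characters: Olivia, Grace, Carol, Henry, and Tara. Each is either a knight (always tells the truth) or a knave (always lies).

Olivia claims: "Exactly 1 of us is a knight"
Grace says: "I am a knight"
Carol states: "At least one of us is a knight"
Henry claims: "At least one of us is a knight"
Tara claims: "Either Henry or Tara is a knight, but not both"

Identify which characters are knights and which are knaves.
Olivia is a knave.
Grace is a knave.
Carol is a knave.
Henry is a knave.
Tara is a knave.

Verification:
- Olivia (knave) says "Exactly 1 of us is a knight" - this is FALSE (a lie) because there are 0 knights.
- Grace (knave) says "I am a knight" - this is FALSE (a lie) because Grace is a knave.
- Carol (knave) says "At least one of us is a knight" - this is FALSE (a lie) because no one is a knight.
- Henry (knave) says "At least one of us is a knight" - this is FALSE (a lie) because no one is a knight.
- Tara (knave) says "Either Henry or Tara is a knight, but not both" - this is FALSE (a lie) because Henry is a knave and Tara is a knave.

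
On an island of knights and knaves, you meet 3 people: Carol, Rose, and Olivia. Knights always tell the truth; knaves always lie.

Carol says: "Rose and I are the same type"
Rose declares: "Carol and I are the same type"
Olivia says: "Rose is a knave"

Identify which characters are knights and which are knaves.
Carol is a knight.
Rose is a knight.
Olivia is a knave.

Verification:
- Carol (knight) says "Rose and I are the same type" - this is TRUE because Carol is a knight and Rose is a knight.
- Rose (knight) says "Carol and I are the same type" - this is TRUE because Rose is a knight and Carol is a knight.
- Olivia (knave) says "Rose is a knave" - this is FALSE (a lie) because Rose is a knight.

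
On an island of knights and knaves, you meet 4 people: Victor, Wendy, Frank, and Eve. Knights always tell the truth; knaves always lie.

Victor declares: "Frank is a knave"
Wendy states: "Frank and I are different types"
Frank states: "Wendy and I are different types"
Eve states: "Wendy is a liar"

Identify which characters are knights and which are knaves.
Victor is a knight.
Wendy is a knave.
Frank is a knave.
Eve is a knight.

Verification:
- Victor (knight) says "Frank is a knave" - this is TRUE because Frank is a knave.
- Wendy (knave) says "Frank and I are different types" - this is FALSE (a lie) because Wendy is a knave and Frank is a knave.
- Frank (knave) says "Wendy and I are different types" - this is FALSE (a lie) because Frank is a knave and Wendy is a knave.
- Eve (knight) says "Wendy is a liar" - this is TRUE because Wendy is a knave.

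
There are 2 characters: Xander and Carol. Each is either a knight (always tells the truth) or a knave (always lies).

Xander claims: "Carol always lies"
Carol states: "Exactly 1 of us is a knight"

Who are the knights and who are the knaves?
Xander is a knave.
Carol is a knight.

Verification:
- Xander (knave) says "Carol always lies" - this is FALSE (a lie) because Carol is a knight.
- Carol (knight) says "Exactly 1 of us is a knight" - this is TRUE because there are 1 knights.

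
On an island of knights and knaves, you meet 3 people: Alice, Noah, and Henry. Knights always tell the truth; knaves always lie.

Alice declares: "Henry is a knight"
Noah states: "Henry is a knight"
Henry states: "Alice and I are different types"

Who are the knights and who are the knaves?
Alice is a knave.
Noah is a knave.
Henry is a knave.

Verification:
- Alice (knave) says "Henry is a knight" - this is FALSE (a lie) because Henry is a knave.
- Noah (knave) says "Henry is a knight" - this is FALSE (a lie) because Henry is a knave.
- Henry (knave) says "Alice and I are different types" - this is FALSE (a lie) because Henry is a knave and Alice is a knave.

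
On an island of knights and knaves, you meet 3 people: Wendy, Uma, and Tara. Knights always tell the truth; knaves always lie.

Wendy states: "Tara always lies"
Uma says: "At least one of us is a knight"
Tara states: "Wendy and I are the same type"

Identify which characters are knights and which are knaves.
Wendy is a knight.
Uma is a knight.
Tara is a knave.

Verification:
- Wendy (knight) says "Tara always lies" - this is TRUE because Tara is a knave.
- Uma (knight) says "At least one of us is a knight" - this is TRUE because Wendy and Uma are knights.
- Tara (knave) says "Wendy and I are the same type" - this is FALSE (a lie) because Tara is a knave and Wendy is a knight.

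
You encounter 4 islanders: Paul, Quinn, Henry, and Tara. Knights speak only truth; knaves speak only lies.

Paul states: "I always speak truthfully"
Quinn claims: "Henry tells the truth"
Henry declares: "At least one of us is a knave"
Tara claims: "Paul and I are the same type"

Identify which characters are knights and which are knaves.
Paul is a knight.
Quinn is a knight.
Henry is a knight.
Tara is a knave.

Verification:
- Paul (knight) says "I always speak truthfully" - this is TRUE because Paul is a knight.
- Quinn (knight) says "Henry tells the truth" - this is TRUE because Henry is a knight.
- Henry (knight) says "At least one of us is a knave" - this is TRUE because Tara is a knave.
- Tara (knave) says "Paul and I are the same type" - this is FALSE (a lie) because Tara is a knave and Paul is a knight.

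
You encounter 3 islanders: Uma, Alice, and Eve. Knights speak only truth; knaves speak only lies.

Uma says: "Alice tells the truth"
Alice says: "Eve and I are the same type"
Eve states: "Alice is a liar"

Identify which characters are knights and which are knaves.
Uma is a knave.
Alice is a knave.
Eve is a knight.

Verification:
- Uma (knave) says "Alice tells the truth" - this is FALSE (a lie) because Alice is a knave.
- Alice (knave) says "Eve and I are the same type" - this is FALSE (a lie) because Alice is a knave and Eve is a knight.
- Eve (knight) says "Alice is a liar" - this is TRUE because Alice is a knave.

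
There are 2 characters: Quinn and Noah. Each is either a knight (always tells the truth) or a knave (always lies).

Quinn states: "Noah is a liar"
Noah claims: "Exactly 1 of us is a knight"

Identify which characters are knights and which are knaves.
Quinn is a knave.
Noah is a knight.

Verification:
- Quinn (knave) says "Noah is a liar" - this is FALSE (a lie) because Noah is a knight.
- Noah (knight) says "Exactly 1 of us is a knight" - this is TRUE because there are 1 knights.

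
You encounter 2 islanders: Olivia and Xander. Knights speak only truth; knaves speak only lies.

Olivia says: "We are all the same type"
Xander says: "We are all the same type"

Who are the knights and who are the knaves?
Olivia is a knight.
Xander is a knight.

Verification:
- Olivia (knight) says "We are all the same type" - this is TRUE because Olivia and Xander are knights.
- Xander (knight) says "We are all the same type" - this is TRUE because Olivia and Xander are knights.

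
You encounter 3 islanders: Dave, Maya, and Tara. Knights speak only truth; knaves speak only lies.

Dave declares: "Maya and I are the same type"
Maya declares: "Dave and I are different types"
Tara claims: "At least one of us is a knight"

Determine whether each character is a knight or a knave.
Dave is a knave.
Maya is a knight.
Tara is a knight.

Verification:
- Dave (knave) says "Maya and I are the same type" - this is FALSE (a lie) because Dave is a knave and Maya is a knight.
- Maya (knight) says "Dave and I are different types" - this is TRUE because Maya is a knight and Dave is a knave.
- Tara (knight) says "At least one of us is a knight" - this is TRUE because Maya and Tara are knights.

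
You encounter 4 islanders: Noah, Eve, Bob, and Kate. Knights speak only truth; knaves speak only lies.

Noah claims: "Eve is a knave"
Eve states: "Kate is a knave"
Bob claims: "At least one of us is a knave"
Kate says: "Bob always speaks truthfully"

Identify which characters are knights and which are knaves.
Noah is a knight.
Eve is a knave.
Bob is a knight.
Kate is a knight.

Verification:
- Noah (knight) says "Eve is a knave" - this is TRUE because Eve is a knave.
- Eve (knave) says "Kate is a knave" - this is FALSE (a lie) because Kate is a knight.
- Bob (knight) says "At least one of us is a knave" - this is TRUE because Eve is a knave.
- Kate (knight) says "Bob always speaks truthfully" - this is TRUE because Bob is a knight.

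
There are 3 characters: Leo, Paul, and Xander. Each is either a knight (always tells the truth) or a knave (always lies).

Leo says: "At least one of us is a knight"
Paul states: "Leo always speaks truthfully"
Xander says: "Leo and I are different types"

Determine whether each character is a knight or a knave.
Leo is a knave.
Paul is a knave.
Xander is a knave.

Verification:
- Leo (knave) says "At least one of us is a knight" - this is FALSE (a lie) because no one is a knight.
- Paul (knave) says "Leo always speaks truthfully" - this is FALSE (a lie) because Leo is a knave.
- Xander (knave) says "Leo and I are different types" - this is FALSE (a lie) because Xander is a knave and Leo is a knave.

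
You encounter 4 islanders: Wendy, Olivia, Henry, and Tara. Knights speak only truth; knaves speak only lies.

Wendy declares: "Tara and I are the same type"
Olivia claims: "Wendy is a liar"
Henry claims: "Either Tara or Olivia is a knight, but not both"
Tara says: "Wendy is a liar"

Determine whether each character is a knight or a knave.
Wendy is a knave.
Olivia is a knight.
Henry is a knave.
Tara is a knight.

Verification:
- Wendy (knave) says "Tara and I are the same type" - this is FALSE (a lie) because Wendy is a knave and Tara is a knight.
- Olivia (knight) says "Wendy is a liar" - this is TRUE because Wendy is a knave.
- Henry (knave) says "Either Tara or Olivia is a knight, but not both" - this is FALSE (a lie) because Tara is a knight and Olivia is a knight.
- Tara (knight) says "Wendy is a liar" - this is TRUE because Wendy is a knave.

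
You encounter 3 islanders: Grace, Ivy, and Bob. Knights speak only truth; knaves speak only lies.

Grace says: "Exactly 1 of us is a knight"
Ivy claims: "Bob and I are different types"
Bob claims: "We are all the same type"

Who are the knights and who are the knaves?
Grace is a knight.
Ivy is a knave.
Bob is a knave.

Verification:
- Grace (knight) says "Exactly 1 of us is a knight" - this is TRUE because there are 1 knights.
- Ivy (knave) says "Bob and I are different types" - this is FALSE (a lie) because Ivy is a knave and Bob is a knave.
- Bob (knave) says "We are all the same type" - this is FALSE (a lie) because Grace is a knight and Ivy and Bob are knaves.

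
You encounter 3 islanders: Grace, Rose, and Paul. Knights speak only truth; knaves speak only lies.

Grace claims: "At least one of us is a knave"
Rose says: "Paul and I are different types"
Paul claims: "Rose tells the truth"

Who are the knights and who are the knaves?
Grace is a knight.
Rose is a knave.
Paul is a knave.

Verification:
- Grace (knight) says "At least one of us is a knave" - this is TRUE because Rose and Paul are knaves.
- Rose (knave) says "Paul and I are different types" - this is FALSE (a lie) because Rose is a knave and Paul is a knave.
- Paul (knave) says "Rose tells the truth" - this is FALSE (a lie) because Rose is a knave.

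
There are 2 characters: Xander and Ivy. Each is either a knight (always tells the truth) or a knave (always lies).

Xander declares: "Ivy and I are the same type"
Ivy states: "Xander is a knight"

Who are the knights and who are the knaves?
Xander is a knight.
Ivy is a knight.

Verification:
- Xander (knight) says "Ivy and I are the same type" - this is TRUE because Xander is a knight and Ivy is a knight.
- Ivy (knight) says "Xander is a knight" - this is TRUE because Xander is a knight.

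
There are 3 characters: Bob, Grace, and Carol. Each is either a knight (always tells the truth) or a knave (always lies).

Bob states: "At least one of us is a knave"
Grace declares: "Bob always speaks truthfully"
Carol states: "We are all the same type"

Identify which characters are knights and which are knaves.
Bob is a knight.
Grace is a knight.
Carol is a knave.

Verification:
- Bob (knight) says "At least one of us is a knave" - this is TRUE because Carol is a knave.
- Grace (knight) says "Bob always speaks truthfully" - this is TRUE because Bob is a knight.
- Carol (knave) says "We are all the same type" - this is FALSE (a lie) because Bob and Grace are knights and Carol is a knave.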